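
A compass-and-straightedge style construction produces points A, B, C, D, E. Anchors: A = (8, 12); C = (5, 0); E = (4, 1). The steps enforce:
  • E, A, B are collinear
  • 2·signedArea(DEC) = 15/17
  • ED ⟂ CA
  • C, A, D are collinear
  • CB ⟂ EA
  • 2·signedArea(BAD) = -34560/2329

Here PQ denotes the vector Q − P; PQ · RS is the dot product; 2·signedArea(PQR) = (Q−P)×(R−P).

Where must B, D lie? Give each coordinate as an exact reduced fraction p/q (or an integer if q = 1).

1. B_x = 520/137  [E, A, B are collinear ∩ CB ⟂ EA]
2. B_y = 60/137  [E, A, B are collinear ∩ CB ⟂ EA]
   → B = (520/137, 60/137)
3. D_x = 88/17  [C, A, D are collinear ∩ ED ⟂ CA]
4. D_y = 12/17  [C, A, D are collinear ∩ ED ⟂ CA]
   → D = (88/17, 12/17)

B = (520/137, 60/137)
D = (88/17, 12/17)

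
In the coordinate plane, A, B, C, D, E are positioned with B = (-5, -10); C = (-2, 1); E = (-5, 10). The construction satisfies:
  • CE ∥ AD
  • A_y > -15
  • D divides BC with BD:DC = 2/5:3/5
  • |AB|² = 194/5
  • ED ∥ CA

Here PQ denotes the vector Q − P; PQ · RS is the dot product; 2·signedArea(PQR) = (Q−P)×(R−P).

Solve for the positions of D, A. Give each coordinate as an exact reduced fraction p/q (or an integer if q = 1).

A = (-4/5, -73/5)
D = (-19/5, -28/5)

1. D_x = -19/5  [D divides BC with BD:DC = 2/5:3/5]
2. D_y = -28/5  [D divides BC with BD:DC = 2/5:3/5]
   → D = (-19/5, -28/5)
3. A_x = -4/5  [CE ∥ AD ∩ ED ∥ CA]
4. A_y = -73/5  [CE ∥ AD ∩ ED ∥ CA]
   → A = (-4/5, -73/5)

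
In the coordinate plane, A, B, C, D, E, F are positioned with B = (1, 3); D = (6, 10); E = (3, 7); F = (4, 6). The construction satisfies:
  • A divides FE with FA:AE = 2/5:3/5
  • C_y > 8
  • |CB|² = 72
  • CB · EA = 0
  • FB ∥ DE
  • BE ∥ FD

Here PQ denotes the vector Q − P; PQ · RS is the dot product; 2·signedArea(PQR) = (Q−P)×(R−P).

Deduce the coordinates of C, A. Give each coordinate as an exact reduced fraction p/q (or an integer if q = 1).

1. A_x = 18/5  [A divides FE with FA:AE = 2/5:3/5]
2. A_y = 32/5  [A divides FE with FA:AE = 2/5:3/5]
   → A = (18/5, 32/5)
3. C_x = 7  [line -3/5·x + 3/5·y + -6/5 = 0 ∩ |CB|² = 72]
4. C_y = 9  [line -3/5·x + 3/5·y + -6/5 = 0 ∩ |CB|² = 72]
   → C = (7, 9)

A = (18/5, 32/5)
C = (7, 9)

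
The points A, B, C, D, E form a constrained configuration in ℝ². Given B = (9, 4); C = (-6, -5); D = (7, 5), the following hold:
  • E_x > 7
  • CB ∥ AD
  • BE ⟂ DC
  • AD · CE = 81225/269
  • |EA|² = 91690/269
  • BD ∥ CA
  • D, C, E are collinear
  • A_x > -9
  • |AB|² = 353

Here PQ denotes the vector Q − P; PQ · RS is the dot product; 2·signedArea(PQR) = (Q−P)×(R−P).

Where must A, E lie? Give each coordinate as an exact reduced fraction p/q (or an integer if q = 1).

1. A_x = -8  [CB ∥ AD ∩ BD ∥ CA]
2. A_y = -4  [CB ∥ AD ∩ BD ∥ CA]
   → A = (-8, -4)
3. E_x = 2091/269  [D, C, E are collinear ∩ BE ⟂ DC]
4. E_y = 1505/269  [D, C, E are collinear ∩ BE ⟂ DC]
   → E = (2091/269, 1505/269)

A = (-8, -4)
E = (2091/269, 1505/269)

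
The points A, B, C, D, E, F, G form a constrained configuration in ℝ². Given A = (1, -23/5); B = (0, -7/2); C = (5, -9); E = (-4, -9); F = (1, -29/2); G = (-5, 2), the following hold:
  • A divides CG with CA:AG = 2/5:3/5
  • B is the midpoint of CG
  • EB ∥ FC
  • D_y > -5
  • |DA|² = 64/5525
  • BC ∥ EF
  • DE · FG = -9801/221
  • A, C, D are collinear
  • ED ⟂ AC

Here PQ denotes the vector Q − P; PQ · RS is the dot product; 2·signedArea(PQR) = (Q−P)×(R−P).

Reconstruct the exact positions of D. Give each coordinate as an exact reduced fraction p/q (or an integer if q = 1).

D = (205/221, -999/221)

1. D_x = 205/221  [A, C, D are collinear ∩ ED ⟂ AC]
2. D_y = -999/221  [A, C, D are collinear ∩ ED ⟂ AC]
   → D = (205/221, -999/221)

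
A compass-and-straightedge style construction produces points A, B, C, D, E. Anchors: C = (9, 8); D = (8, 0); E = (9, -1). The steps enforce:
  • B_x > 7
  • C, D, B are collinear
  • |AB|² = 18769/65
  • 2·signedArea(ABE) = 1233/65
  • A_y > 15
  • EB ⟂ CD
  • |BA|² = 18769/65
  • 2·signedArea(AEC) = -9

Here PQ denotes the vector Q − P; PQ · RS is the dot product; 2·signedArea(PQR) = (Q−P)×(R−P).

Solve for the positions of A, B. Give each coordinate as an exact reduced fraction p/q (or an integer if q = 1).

A = (10, 16)
B = (513/65, -56/65)

1. A_x = 10  [2·signedArea(AEC) = -9]
2. B_x = 513/65  [C, D, B are collinear ∩ EB ⟂ CD]
3. B_y = -56/65  [C, D, B are collinear ∩ EB ⟂ CD]
   → B = (513/65, -56/65)
4. A_x = 10  [2·signedArea(AEC) = -9 ∩ 2·signedArea(ABE) = 1233/65]
5. A_y = 16  [2·signedArea(AEC) = -9 ∩ 2·signedArea(ABE) = 1233/65]
   → A = (10, 16)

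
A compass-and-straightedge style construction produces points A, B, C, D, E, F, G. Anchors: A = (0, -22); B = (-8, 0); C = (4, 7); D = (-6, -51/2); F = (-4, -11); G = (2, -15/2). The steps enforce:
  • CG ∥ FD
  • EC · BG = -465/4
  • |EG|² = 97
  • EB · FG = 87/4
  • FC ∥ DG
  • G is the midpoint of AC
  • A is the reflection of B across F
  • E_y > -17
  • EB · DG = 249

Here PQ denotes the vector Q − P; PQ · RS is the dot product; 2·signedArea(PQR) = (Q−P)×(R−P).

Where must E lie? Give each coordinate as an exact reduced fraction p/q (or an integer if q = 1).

E = (-2, -33/2)

1. E_x = -2  [EB · FG = 87/4 ∩ EB · DG = 249]
2. E_y = -33/2  [EB · FG = 87/4 ∩ EB · DG = 249]
   → E = (-2, -33/2)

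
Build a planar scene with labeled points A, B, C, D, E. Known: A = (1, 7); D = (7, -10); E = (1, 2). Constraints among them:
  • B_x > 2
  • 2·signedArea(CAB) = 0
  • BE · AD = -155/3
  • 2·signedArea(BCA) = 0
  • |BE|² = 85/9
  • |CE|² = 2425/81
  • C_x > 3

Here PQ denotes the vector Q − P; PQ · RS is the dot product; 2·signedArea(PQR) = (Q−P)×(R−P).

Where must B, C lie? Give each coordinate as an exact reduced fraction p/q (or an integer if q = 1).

1. B_x = 3  [line -6·x + 17·y + 71/3 = 0 ∩ |BE|² = 85/9]
2. B_y = -1/3  [line -6·x + 17·y + 71/3 = 0 ∩ |BE|² = 85/9]
   → B = (3, -1/3)
3. C_x = 11/3  [line 22/3·x + 2·y + -64/3 = 0 ∩ |CE|² = 2425/81]
4. C_y = -25/9  [line 22/3·x + 2·y + -64/3 = 0 ∩ |CE|² = 2425/81]
   → C = (11/3, -25/9)

B = (3, -1/3)
C = (11/3, -25/9)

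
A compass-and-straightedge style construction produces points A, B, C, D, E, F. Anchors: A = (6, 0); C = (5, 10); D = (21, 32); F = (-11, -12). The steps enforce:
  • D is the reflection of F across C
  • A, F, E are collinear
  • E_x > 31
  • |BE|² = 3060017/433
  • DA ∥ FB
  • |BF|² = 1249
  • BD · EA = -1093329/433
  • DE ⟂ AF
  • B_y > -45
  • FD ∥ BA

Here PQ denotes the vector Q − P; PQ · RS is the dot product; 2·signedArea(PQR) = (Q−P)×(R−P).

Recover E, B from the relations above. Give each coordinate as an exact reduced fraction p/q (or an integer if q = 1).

B = (-26, -44)
E = (13461/433, 7668/433)

1. E_x = 13461/433  [A, F, E are collinear ∩ DE ⟂ AF]
2. E_y = 7668/433  [A, F, E are collinear ∩ DE ⟂ AF]
   → E = (13461/433, 7668/433)
3. B_x = -26  [FD ∥ BA ∩ DA ∥ FB]
4. B_y = -44  [FD ∥ BA ∩ DA ∥ FB]
   → B = (-26, -44)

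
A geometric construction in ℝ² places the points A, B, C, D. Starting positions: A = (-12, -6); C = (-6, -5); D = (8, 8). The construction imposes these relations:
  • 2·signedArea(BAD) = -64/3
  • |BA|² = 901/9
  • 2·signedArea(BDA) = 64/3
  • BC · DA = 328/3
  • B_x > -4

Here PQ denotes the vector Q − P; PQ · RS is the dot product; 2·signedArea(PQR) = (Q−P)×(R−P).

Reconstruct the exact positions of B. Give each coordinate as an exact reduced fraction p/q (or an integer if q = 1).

1. B_x = -10/3  [2·signedArea(BAD) = -64/3 ∩ BC · DA = 328/3]
2. B_y = -1  [2·signedArea(BAD) = -64/3 ∩ BC · DA = 328/3]
   → B = (-10/3, -1)

B = (-10/3, -1)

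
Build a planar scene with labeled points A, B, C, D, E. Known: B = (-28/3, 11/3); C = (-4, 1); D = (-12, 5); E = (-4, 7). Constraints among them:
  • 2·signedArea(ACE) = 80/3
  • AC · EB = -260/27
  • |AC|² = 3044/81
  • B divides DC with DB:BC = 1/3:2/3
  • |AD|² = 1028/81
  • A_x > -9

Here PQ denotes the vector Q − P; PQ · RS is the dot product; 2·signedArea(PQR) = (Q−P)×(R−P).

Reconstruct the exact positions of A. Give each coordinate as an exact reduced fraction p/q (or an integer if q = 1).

1. A_x = -76/9  [2·signedArea(ACE) = 80/3 ∩ AC · EB = -260/27]
2. A_y = 47/9  [2·signedArea(ACE) = 80/3 ∩ AC · EB = -260/27]
   → A = (-76/9, 47/9)

A = (-76/9, 47/9)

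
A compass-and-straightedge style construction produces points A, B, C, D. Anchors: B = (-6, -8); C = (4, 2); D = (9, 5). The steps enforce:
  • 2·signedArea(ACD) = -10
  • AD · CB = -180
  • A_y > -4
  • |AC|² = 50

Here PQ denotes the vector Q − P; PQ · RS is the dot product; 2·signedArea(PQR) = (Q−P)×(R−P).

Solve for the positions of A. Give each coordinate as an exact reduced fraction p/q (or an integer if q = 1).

1. A_x = -1  [AD · CB = -180 ∩ 2·signedArea(ACD) = -10]
2. A_y = -3  [AD · CB = -180 ∩ 2·signedArea(ACD) = -10]
   → A = (-1, -3)

A = (-1, -3)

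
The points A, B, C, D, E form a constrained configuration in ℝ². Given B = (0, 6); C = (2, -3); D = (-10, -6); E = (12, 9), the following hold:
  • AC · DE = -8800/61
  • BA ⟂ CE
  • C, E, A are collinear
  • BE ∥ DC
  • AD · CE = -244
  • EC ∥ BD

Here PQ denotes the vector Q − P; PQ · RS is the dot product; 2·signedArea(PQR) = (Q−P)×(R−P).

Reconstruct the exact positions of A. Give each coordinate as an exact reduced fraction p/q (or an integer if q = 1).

A = (342/61, 81/61)

1. A_x = 342/61  [C, E, A are collinear ∩ BA ⟂ CE]
2. A_y = 81/61  [C, E, A are collinear ∩ BA ⟂ CE]
   → A = (342/61, 81/61)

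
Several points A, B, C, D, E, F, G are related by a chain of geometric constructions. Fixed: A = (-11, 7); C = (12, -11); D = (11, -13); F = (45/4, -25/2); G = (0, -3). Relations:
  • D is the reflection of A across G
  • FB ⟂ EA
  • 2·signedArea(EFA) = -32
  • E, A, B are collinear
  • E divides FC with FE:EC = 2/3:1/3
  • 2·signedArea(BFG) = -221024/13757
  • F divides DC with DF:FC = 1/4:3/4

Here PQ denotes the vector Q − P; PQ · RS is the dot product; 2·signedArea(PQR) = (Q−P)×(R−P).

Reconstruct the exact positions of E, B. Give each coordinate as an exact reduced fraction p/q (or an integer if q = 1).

B = (656953/55028, -320629/27514)
E = (47/4, -23/2)

1. E_x = 47/4  [E divides FC with FE:EC = 2/3:1/3]
2. E_y = -23/2  [E divides FC with FE:EC = 2/3:1/3]
   → E = (47/4, -23/2)
3. B_x = 656953/55028  [E, A, B are collinear ∩ FB ⟂ EA]
4. B_y = -320629/27514  [E, A, B are collinear ∩ FB ⟂ EA]
   → B = (656953/55028, -320629/27514)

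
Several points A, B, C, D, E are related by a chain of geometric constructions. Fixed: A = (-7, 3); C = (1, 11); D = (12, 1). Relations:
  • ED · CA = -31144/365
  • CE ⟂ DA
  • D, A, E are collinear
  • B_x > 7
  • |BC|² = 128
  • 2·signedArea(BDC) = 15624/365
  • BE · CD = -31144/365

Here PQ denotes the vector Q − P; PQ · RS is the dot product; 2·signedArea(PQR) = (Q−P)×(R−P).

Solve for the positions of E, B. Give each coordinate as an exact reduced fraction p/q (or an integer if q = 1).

1. E_x = 29/365  [D, A, E are collinear ∩ CE ⟂ DA]
2. E_y = 823/365  [D, A, E are collinear ∩ CE ⟂ DA]
   → E = (29/365, 823/365)
3. B_x = 2613/365  [BE · CD = -31144/365 ∩ 2·signedArea(BDC) = 15624/365]
4. B_y = 551/365  [BE · CD = -31144/365 ∩ 2·signedArea(BDC) = 15624/365]
   → B = (2613/365, 551/365)

B = (2613/365, 551/365)
E = (29/365, 823/365)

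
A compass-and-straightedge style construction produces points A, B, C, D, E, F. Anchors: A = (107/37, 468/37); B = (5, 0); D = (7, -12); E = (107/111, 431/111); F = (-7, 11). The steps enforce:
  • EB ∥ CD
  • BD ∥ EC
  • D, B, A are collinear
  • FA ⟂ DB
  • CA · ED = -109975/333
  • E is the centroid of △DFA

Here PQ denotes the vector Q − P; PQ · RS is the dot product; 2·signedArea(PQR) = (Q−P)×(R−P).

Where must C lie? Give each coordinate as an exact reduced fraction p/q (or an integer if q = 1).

1. C_x = 329/111  [EB ∥ CD ∩ BD ∥ EC]
2. C_y = -901/111  [EB ∥ CD ∩ BD ∥ EC]
   → C = (329/111, -901/111)

C = (329/111, -901/111)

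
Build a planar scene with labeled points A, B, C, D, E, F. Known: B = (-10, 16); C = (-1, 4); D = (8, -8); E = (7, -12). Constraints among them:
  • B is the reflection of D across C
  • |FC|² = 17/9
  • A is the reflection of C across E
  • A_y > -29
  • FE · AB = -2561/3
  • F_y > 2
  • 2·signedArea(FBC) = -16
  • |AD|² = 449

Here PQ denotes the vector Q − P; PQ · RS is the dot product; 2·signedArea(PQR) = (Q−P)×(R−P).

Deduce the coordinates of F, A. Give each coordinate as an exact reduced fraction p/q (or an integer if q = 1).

A = (15, -28)
F = (-4/3, 8/3)

1. A_x = 15  [A is the reflection of C across E]
2. A_y = -28  [A is the reflection of C across E]
   → A = (15, -28)
3. F_x = -4/3  [2·signedArea(FBC) = -16 ∩ FE · AB = -2561/3]
4. F_y = 8/3  [2·signedArea(FBC) = -16 ∩ FE · AB = -2561/3]
   → F = (-4/3, 8/3)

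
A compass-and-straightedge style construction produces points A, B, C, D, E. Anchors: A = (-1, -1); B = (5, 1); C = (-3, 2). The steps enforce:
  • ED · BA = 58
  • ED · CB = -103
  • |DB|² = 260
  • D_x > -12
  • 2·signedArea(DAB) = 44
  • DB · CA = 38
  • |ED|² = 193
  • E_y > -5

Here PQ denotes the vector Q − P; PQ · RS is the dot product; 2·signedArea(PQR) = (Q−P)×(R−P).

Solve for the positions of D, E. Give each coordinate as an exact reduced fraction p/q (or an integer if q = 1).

D = (-11, 3)
E = (1, -4)

1. D_x = -11  [DB · CA = 38 ∩ 2·signedArea(DAB) = 44]
2. D_y = 3  [DB · CA = 38 ∩ 2·signedArea(DAB) = 44]
   → D = (-11, 3)
3. E_x = 1  [ED · CB = -103 ∩ ED · BA = 58]
4. E_y = -4  [ED · CB = -103 ∩ ED · BA = 58]
   → E = (1, -4)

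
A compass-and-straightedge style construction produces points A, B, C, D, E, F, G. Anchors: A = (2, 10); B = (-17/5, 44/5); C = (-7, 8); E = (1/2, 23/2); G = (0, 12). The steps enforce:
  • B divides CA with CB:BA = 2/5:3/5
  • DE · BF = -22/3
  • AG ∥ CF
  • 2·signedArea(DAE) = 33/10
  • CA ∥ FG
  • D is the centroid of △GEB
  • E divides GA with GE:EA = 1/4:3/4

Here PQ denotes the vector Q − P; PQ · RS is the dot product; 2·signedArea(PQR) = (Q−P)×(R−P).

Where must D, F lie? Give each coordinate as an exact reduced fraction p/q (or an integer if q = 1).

D = (-29/30, 323/30)
F = (-9, 10)

1. D_x = -29/30  [D is the centroid of △GEB]
2. D_y = 323/30  [D is the centroid of △GEB]
   → D = (-29/30, 323/30)
3. F_x = -9  [CA ∥ FG ∩ AG ∥ CF]
4. F_y = 10  [CA ∥ FG ∩ AG ∥ CF]
   → F = (-9, 10)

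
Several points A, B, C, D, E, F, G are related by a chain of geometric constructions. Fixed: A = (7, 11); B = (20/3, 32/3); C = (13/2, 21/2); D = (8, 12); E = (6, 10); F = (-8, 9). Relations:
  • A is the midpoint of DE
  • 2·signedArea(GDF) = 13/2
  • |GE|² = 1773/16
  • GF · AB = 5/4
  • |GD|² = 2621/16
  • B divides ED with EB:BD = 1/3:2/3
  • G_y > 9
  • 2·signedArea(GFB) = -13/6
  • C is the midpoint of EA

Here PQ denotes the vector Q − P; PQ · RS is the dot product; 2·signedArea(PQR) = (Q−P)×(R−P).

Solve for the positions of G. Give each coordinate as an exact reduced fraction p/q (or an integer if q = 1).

G = (-9/2, 37/4)

1. G_x = -9/2  [2·signedArea(GFB) = -13/6 ∩ 2·signedArea(GDF) = 13/2]
2. G_y = 37/4  [2·signedArea(GFB) = -13/6 ∩ 2·signedArea(GDF) = 13/2]
   → G = (-9/2, 37/4)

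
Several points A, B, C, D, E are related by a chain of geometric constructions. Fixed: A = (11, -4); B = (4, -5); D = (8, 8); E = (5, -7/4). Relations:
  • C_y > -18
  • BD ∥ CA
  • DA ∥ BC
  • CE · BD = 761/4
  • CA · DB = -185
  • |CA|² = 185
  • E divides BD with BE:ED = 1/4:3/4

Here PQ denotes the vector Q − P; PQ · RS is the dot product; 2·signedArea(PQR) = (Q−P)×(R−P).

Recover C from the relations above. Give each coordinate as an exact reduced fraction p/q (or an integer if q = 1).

C = (7, -17)

1. C_x = 7  [BD ∥ CA ∩ DA ∥ BC]
2. C_y = -17  [BD ∥ CA ∩ DA ∥ BC]
   → C = (7, -17)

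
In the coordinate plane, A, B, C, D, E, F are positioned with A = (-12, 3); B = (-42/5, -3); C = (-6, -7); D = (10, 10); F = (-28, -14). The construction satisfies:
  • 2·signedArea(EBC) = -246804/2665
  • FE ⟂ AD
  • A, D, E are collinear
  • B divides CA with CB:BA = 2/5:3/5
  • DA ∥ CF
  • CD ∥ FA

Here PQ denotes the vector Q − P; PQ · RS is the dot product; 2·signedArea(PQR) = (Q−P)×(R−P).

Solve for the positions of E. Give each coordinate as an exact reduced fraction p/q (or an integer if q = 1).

1. E_x = -16758/533  [A, D, E are collinear ∩ FE ⟂ AD]
2. E_y = -1698/533  [A, D, E are collinear ∩ FE ⟂ AD]
   → E = (-16758/533, -1698/533)

E = (-16758/533, -1698/533)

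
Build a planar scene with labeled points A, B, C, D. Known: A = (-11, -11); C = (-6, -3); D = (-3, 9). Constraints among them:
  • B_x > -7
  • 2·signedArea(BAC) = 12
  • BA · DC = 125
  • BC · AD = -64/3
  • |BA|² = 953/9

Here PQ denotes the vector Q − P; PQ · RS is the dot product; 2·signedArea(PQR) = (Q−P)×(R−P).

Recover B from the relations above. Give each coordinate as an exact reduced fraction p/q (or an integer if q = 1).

B = (-20/3, -5/3)

1. B_x = -20/3  [2·signedArea(BAC) = 12 ∩ BA · DC = 125]
2. B_y = -5/3  [2·signedArea(BAC) = 12 ∩ BA · DC = 125]
   → B = (-20/3, -5/3)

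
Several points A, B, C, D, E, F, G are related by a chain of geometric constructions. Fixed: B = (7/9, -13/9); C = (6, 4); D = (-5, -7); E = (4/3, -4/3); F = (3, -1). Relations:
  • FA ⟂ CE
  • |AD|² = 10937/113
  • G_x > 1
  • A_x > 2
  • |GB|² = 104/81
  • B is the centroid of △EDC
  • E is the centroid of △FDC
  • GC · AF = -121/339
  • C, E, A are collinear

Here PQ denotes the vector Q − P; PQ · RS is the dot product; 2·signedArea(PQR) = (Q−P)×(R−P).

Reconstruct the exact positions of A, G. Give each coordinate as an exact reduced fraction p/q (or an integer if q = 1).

A = (251/113, -36/113)
G = (17/9, -11/9)

1. A_x = 251/113  [C, E, A are collinear ∩ FA ⟂ CE]
2. A_y = -36/113  [C, E, A are collinear ∩ FA ⟂ CE]
   → A = (251/113, -36/113)
3. G_x = 17/9  [line -88/113·x + 77/113·y + 781/339 = 0 ∩ |GB|² = 104/81]
4. G_y = -11/9  [line -88/113·x + 77/113·y + 781/339 = 0 ∩ |GB|² = 104/81]
   → G = (17/9, -11/9)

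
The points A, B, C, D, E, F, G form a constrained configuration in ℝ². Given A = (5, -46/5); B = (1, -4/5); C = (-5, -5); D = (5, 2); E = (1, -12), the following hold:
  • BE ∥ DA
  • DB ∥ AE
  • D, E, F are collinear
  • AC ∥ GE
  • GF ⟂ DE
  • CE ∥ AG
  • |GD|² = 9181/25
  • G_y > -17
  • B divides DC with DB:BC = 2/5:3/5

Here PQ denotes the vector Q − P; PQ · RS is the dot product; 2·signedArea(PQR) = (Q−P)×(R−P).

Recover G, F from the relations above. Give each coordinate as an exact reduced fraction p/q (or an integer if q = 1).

F = (171/265, -3509/265)
G = (11, -81/5)

1. G_x = 11  [AC ∥ GE ∩ CE ∥ AG]
2. G_y = -81/5  [AC ∥ GE ∩ CE ∥ AG]
   → G = (11, -81/5)
3. F_x = 171/265  [D, E, F are collinear ∩ GF ⟂ DE]
4. F_y = -3509/265  [D, E, F are collinear ∩ GF ⟂ DE]
   → F = (171/265, -3509/265)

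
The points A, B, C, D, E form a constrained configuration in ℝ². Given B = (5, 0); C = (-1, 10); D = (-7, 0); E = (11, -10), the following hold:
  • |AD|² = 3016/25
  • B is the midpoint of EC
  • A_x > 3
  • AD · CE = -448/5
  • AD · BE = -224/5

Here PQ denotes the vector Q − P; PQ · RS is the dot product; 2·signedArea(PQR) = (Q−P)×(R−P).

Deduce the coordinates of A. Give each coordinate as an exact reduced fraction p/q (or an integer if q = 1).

1. A_x = 19/5  [line -6·x + 10·y + 14/5 = 0 ∩ |AD|² = 3016/25]
2. A_y = 2  [line -6·x + 10·y + 14/5 = 0 ∩ |AD|² = 3016/25]
   → A = (19/5, 2)

A = (19/5, 2)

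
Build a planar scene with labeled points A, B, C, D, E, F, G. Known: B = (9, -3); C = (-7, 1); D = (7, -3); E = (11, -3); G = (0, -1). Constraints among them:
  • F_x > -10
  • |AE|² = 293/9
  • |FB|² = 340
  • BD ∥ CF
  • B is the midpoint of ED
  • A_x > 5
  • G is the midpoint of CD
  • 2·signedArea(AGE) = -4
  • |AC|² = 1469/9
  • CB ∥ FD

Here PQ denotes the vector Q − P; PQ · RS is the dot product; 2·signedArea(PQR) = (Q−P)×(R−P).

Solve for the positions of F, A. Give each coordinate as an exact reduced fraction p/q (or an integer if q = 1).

A = (16/3, -7/3)
F = (-9, 1)

1. F_x = -9  [CB ∥ FD ∩ BD ∥ CF]
2. F_y = 1  [CB ∥ FD ∩ BD ∥ CF]
   → F = (-9, 1)
3. A_x = 16/3  [line 2·x + 11·y + 15 = 0 ∩ |AC|² = 1469/9]
4. A_y = -7/3  [line 2·x + 11·y + 15 = 0 ∩ |AC|² = 1469/9]
   → A = (16/3, -7/3)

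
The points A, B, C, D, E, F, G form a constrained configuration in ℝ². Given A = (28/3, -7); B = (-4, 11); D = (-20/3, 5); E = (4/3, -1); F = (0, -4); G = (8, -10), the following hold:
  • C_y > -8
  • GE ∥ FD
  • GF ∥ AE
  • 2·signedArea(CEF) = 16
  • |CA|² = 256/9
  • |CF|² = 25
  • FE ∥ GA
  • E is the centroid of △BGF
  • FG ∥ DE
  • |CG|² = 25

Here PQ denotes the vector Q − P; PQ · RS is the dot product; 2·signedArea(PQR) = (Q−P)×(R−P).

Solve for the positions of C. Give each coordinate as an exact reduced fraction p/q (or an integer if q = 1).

1. C_x = 4  [line 3·x + -4/3·y + -64/3 = 0 ∩ |CG|² = 25]
2. C_y = -7  [line 3·x + -4/3·y + -64/3 = 0 ∩ |CG|² = 25]
   → C = (4, -7)

C = (4, -7)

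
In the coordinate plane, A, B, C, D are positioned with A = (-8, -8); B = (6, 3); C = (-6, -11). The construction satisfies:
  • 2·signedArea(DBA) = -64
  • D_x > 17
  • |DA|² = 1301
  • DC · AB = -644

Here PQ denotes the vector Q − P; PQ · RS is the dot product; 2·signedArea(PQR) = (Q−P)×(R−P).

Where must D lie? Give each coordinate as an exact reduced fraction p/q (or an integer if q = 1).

1. D_x = 18  [2·signedArea(DBA) = -64 ∩ DC · AB = -644]
2. D_y = 17  [2·signedArea(DBA) = -64 ∩ DC · AB = -644]
   → D = (18, 17)

D = (18, 17)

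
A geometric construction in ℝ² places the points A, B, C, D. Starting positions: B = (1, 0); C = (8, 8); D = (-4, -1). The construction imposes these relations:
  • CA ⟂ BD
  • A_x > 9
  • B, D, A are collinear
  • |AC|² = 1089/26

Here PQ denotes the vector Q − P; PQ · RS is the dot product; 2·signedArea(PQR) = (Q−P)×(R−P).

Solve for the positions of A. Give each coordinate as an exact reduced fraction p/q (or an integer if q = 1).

A = (241/26, 43/26)

1. A_x = 241/26  [B, D, A are collinear ∩ CA ⟂ BD]
2. A_y = 43/26  [B, D, A are collinear ∩ CA ⟂ BD]
   → A = (241/26, 43/26)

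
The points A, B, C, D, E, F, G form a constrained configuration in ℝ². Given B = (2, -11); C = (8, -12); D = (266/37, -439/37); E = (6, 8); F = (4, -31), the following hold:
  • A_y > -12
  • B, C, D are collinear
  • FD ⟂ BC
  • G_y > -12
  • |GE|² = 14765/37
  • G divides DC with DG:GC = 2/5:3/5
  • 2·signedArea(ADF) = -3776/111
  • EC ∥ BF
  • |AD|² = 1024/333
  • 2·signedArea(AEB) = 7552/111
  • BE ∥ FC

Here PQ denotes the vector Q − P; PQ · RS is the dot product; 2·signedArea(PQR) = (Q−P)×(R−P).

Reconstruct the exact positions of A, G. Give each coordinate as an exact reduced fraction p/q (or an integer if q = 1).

A = (202/37, -1285/111)
G = (278/37, -441/37)

1. A_x = 202/37  [2·signedArea(AEB) = 7552/111 ∩ 2·signedArea(ADF) = -3776/111]
2. A_y = -1285/111  [2·signedArea(AEB) = 7552/111 ∩ 2·signedArea(ADF) = -3776/111]
   → A = (202/37, -1285/111)
3. G_x = 278/37  [G divides DC with DG:GC = 2/5:3/5]
4. G_y = -441/37  [G divides DC with DG:GC = 2/5:3/5]
   → G = (278/37, -441/37)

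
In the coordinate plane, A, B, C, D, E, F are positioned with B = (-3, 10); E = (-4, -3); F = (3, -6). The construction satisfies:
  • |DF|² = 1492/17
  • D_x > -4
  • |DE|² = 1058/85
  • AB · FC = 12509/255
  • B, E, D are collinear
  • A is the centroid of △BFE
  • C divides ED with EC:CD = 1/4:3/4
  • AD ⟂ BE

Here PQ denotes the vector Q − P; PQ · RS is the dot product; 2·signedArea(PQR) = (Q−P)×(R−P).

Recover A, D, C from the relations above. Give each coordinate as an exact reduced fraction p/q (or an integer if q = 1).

A = (-4/3, 1/3)
C = (-1337/340, -721/340)
D = (-317/85, 44/85)

1. A_x = -4/3  [A is the centroid of △BFE]
2. A_y = 1/3  [A is the centroid of △BFE]
   → A = (-4/3, 1/3)
3. D_x = -317/85  [B, E, D are collinear ∩ AD ⟂ BE]
4. D_y = 44/85  [B, E, D are collinear ∩ AD ⟂ BE]
   → D = (-317/85, 44/85)
5. C_x = -1337/340  [C divides ED with EC:CD = 1/4:3/4]
6. C_y = -721/340  [C divides ED with EC:CD = 1/4:3/4]
   → C = (-1337/340, -721/340)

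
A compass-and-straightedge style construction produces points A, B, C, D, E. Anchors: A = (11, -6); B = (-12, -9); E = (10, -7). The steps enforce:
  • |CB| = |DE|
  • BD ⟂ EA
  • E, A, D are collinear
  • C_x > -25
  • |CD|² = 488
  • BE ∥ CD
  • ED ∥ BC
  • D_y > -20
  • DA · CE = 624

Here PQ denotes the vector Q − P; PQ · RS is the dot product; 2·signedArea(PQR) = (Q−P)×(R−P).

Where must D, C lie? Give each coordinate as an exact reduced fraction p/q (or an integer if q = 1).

C = (-24, -21)
D = (-2, -19)

1. D_x = -2  [E, A, D are collinear ∩ BD ⟂ EA]
2. D_y = -19  [E, A, D are collinear ∩ BD ⟂ EA]
   → D = (-2, -19)
3. C_x = -24  [BE ∥ CD ∩ ED ∥ BC]
4. C_y = -21  [BE ∥ CD ∩ ED ∥ BC]
   → C = (-24, -21)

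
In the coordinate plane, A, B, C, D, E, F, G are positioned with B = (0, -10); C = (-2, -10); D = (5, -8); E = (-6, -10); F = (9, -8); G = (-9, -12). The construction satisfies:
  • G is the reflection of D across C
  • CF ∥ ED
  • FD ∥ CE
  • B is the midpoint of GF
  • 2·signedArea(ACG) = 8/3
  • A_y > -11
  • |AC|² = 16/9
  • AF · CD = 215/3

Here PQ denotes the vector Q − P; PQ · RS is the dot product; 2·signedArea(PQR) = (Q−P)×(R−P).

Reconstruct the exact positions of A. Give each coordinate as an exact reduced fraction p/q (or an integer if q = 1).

1. A_x = -2/3  [2·signedArea(ACG) = 8/3 ∩ AF · CD = 215/3]
2. A_y = -10  [2·signedArea(ACG) = 8/3 ∩ AF · CD = 215/3]
   → A = (-2/3, -10)

A = (-2/3, -10)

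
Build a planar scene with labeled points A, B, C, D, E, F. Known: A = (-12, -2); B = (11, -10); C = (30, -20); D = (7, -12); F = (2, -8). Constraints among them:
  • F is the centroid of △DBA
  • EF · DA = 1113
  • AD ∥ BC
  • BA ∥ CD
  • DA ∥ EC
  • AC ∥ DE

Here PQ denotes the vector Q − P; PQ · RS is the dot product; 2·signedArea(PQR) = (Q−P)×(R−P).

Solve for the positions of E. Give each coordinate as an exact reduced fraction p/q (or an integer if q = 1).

E = (49, -30)

1. E_x = 49  [DA ∥ EC ∩ AC ∥ DE]
2. E_y = -30  [DA ∥ EC ∩ AC ∥ DE]
   → E = (49, -30)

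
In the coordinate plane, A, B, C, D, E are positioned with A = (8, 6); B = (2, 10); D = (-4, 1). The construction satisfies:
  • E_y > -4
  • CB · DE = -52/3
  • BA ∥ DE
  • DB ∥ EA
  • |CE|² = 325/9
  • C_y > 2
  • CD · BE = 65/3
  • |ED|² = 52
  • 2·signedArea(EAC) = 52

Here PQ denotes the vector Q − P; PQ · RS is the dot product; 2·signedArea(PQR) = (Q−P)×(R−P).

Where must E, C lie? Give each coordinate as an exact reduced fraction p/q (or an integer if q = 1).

C = (0, 8/3)
E = (2, -3)

1. E_x = 2  [DB ∥ EA ∩ BA ∥ DE]
2. E_y = -3  [DB ∥ EA ∩ BA ∥ DE]
   → E = (2, -3)
3. C_x = 0  [CB · DE = -52/3 ∩ CD · BE = 65/3]
4. C_y = 8/3  [CB · DE = -52/3 ∩ CD · BE = 65/3]
   → C = (0, 8/3)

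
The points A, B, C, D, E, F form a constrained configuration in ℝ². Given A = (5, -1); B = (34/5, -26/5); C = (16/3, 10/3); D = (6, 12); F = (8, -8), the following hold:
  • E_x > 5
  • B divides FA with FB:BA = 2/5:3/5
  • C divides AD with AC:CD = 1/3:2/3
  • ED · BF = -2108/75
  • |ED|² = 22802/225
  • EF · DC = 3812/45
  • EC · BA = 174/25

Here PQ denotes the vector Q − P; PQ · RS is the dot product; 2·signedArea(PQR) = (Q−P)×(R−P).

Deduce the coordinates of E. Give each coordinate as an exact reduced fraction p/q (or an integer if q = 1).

1. E_x = 89/15  [EF · DC = 3812/45 ∩ EC · BA = 174/25]
2. E_y = 29/15  [EF · DC = 3812/45 ∩ EC · BA = 174/25]
   → E = (89/15, 29/15)

E = (89/15, 29/15)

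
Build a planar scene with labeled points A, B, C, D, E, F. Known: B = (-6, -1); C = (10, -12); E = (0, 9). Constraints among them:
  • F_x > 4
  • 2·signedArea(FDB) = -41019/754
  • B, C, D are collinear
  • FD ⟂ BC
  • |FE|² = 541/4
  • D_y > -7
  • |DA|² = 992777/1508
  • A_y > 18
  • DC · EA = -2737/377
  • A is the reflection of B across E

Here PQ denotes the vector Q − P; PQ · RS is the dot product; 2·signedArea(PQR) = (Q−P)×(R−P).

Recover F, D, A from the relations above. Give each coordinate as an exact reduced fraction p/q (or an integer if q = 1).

1. A_x = 6  [A is the reflection of B across E]
2. A_y = 19  [A is the reflection of B across E]
   → A = (6, 19)
3. D_x = 642/377  [B, C, D are collinear ∩ DC · EA = -2737/377]
4. D_y = -4747/754  [B, C, D are collinear ∩ DC · EA = -2737/377]
   → D = (642/377, -4747/754)
5. F_x = 5  [2·signedArea(FDB) = -41019/754 ∩ FD ⟂ BC]
6. F_y = -3/2  [2·signedArea(FDB) = -41019/754 ∩ FD ⟂ BC]
   → F = (5, -3/2)

A = (6, 19)
D = (642/377, -4747/754)
F = (5, -3/2)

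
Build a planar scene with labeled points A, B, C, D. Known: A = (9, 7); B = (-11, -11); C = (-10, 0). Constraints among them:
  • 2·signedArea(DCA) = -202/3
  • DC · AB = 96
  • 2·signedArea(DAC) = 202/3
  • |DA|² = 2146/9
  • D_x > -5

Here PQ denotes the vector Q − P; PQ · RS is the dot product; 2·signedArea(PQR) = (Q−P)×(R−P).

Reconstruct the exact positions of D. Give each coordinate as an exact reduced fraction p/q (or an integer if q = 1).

D = (-4, -4/3)

1. D_x = -4  [2·signedArea(DCA) = -202/3 ∩ DC · AB = 96]
2. D_y = -4/3  [2·signedArea(DCA) = -202/3 ∩ DC · AB = 96]
   → D = (-4, -4/3)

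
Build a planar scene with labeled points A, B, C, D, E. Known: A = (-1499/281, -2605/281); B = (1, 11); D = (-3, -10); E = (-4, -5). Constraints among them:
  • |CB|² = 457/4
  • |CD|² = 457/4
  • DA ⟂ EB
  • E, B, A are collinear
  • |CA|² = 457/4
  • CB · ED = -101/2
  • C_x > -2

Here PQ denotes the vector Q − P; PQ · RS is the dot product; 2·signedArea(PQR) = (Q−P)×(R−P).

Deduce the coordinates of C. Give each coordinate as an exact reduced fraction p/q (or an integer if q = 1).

C = (-1, 1/2)

1. C_x = -1  [line -1·x + 5·y + -7/2 = 0 ∩ |CA|² = 457/4]
2. C_y = 1/2  [line -1·x + 5·y + -7/2 = 0 ∩ |CA|² = 457/4]
   → C = (-1, 1/2)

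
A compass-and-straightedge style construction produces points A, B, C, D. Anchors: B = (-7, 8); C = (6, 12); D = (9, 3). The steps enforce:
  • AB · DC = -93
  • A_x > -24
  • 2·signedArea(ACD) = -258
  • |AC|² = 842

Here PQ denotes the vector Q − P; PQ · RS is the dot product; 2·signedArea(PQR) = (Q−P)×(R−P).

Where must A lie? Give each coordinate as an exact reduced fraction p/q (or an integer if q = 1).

1. A_x = -23  [AB · DC = -93 ∩ 2·signedArea(ACD) = -258]
2. A_y = 13  [AB · DC = -93 ∩ 2·signedArea(ACD) = -258]
   → A = (-23, 13)

A = (-23, 13)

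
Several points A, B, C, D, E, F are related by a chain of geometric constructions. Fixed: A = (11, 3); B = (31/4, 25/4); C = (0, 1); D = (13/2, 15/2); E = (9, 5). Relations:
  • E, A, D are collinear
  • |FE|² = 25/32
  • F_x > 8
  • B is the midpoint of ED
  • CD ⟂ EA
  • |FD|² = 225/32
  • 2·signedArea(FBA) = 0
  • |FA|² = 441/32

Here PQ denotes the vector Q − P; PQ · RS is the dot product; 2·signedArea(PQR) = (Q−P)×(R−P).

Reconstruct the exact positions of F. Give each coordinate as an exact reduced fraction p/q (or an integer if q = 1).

F = (67/8, 45/8)

1. F_x = 67/8  [line 13/4·x + 13/4·y + -91/2 = 0 ∩ |FD|² = 225/32]
2. F_y = 45/8  [line 13/4·x + 13/4·y + -91/2 = 0 ∩ |FD|² = 225/32]
   → F = (67/8, 45/8)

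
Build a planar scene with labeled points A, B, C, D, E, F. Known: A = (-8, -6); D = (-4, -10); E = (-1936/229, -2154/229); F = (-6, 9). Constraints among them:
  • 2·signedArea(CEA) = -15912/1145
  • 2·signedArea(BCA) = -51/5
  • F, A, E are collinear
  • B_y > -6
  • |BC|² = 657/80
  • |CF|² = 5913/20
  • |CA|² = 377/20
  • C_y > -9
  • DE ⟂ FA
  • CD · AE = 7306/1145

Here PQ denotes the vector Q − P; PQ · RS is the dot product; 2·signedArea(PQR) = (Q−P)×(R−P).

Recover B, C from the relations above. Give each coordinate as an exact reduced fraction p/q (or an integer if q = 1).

1. C_x = -21/5  [CD · AE = 7306/1145 ∩ 2·signedArea(CEA) = -15912/1145]
2. C_y = -81/10  [CD · AE = 7306/1145 ∩ 2·signedArea(CEA) = -15912/1145]
   → C = (-21/5, -81/10)
3. B_x = -9/2  [line -21/10·x + -19/5·y + -147/5 = 0 ∩ |BC|² = 657/80]
4. B_y = -21/4  [line -21/10·x + -19/5·y + -147/5 = 0 ∩ |BC|² = 657/80]
   → B = (-9/2, -21/4)

B = (-9/2, -21/4)
C = (-21/5, -81/10)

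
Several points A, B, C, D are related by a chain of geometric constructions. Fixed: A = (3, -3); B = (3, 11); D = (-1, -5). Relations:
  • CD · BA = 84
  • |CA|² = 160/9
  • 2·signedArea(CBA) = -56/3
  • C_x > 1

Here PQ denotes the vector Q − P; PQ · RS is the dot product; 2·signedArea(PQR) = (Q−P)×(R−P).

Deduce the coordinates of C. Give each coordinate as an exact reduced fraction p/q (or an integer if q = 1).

1. C_x = 5/3  [2·signedArea(CBA) = -56/3 ∩ CD · BA = 84]
2. C_y = 1  [2·signedArea(CBA) = -56/3 ∩ CD · BA = 84]
   → C = (5/3, 1)

C = (5/3, 1)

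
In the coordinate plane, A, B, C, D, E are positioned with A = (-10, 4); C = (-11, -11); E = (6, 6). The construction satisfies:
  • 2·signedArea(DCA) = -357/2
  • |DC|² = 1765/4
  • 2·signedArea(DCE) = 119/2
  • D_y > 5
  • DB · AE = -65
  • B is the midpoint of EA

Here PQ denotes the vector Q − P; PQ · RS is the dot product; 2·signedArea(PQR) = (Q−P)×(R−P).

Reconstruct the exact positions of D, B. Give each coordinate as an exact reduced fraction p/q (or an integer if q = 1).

1. D_x = 2  [2·signedArea(DCA) = -357/2 ∩ 2·signedArea(DCE) = 119/2]
2. D_y = 11/2  [2·signedArea(DCA) = -357/2 ∩ 2·signedArea(DCE) = 119/2]
   → D = (2, 11/2)
3. B_x = -2  [DB · AE = -65 ∩ B is the midpoint of EA]
4. B_y = 5  [DB · AE = -65 ∩ B is the midpoint of EA]
   → B = (-2, 5)

B = (-2, 5)
D = (2, 11/2)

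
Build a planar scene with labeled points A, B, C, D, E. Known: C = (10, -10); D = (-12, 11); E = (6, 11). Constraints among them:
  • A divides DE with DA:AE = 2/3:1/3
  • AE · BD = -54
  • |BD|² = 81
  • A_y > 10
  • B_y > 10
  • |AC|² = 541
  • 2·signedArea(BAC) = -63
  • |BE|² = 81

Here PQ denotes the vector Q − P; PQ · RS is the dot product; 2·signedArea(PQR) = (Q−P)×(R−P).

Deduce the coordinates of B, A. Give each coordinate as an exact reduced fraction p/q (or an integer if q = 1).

1. A_x = 0  [A divides DE with DA:AE = 2/3:1/3]
2. A_y = 11  [A divides DE with DA:AE = 2/3:1/3]
   → A = (0, 11)
3. B_x = -3  [2·signedArea(BAC) = -63 ∩ AE · BD = -54]
4. B_y = 11  [2·signedArea(BAC) = -63 ∩ AE · BD = -54]
   → B = (-3, 11)

A = (0, 11)
B = (-3, 11)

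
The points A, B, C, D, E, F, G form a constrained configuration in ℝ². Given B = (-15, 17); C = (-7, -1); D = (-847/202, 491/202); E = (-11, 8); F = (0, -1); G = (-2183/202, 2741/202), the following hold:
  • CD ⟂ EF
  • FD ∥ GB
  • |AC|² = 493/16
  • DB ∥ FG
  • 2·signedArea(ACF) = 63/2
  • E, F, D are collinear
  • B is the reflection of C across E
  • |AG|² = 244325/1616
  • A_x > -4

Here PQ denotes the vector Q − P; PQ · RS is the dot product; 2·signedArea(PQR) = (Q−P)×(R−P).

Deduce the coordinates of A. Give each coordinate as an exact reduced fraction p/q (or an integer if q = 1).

1. A_y = 7/2  [2·signedArea(ACF) = 63/2]
2. A_x = -15/4  [|AG|² = 244325/1616]
   → A = (-15/4, 7/2)

A = (-15/4, 7/2)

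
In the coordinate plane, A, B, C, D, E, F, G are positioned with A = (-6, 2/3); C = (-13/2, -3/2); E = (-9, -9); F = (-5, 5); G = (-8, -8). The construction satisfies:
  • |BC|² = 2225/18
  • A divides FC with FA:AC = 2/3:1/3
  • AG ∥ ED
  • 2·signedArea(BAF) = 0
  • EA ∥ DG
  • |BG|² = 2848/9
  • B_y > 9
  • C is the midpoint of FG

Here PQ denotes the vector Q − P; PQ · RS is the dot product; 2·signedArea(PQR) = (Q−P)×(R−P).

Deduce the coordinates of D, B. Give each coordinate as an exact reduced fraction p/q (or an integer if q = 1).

B = (-4, 28/3)
D = (-11, -53/3)

1. D_x = -11  [EA ∥ DG ∩ AG ∥ ED]
2. D_y = -53/3  [EA ∥ DG ∩ AG ∥ ED]
   → D = (-11, -53/3)
3. B_x = -4  [line -13/3·x + 1·y + -80/3 = 0 ∩ |BC|² = 2225/18]
4. B_y = 28/3  [line -13/3·x + 1·y + -80/3 = 0 ∩ |BC|² = 2225/18]
   → B = (-4, 28/3)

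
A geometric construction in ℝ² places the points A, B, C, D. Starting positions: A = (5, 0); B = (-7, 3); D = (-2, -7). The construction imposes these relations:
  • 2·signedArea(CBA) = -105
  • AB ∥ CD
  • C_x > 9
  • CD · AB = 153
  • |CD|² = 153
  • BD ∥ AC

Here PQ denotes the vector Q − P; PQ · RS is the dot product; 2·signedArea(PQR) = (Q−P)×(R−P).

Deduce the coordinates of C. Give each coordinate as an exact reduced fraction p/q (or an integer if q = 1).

1. C_x = 10  [AB ∥ CD ∩ BD ∥ AC]
2. C_y = -10  [AB ∥ CD ∩ BD ∥ AC]
   → C = (10, -10)

C = (10, -10)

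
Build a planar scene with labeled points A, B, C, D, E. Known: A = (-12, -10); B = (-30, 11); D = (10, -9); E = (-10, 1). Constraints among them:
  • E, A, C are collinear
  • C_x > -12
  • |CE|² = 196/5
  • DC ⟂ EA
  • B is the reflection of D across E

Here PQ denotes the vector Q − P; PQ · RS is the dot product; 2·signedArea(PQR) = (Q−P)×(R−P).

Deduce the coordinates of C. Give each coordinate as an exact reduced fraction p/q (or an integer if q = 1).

C = (-278/25, -129/25)

1. C_x = -278/25  [E, A, C are collinear ∩ DC ⟂ EA]
2. C_y = -129/25  [E, A, C are collinear ∩ DC ⟂ EA]
   → C = (-278/25, -129/25)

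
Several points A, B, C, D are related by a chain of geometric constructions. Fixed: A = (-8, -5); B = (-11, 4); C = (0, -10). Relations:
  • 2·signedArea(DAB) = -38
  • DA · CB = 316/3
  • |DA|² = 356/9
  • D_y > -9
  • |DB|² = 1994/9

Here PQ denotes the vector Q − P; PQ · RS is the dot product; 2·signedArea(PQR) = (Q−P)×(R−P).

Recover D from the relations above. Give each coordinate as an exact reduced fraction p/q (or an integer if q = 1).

D = (-8/3, -25/3)

1. D_x = -8/3  [2·signedArea(DAB) = -38 ∩ DA · CB = 316/3]
2. D_y = -25/3  [2·signedArea(DAB) = -38 ∩ DA · CB = 316/3]
   → D = (-8/3, -25/3)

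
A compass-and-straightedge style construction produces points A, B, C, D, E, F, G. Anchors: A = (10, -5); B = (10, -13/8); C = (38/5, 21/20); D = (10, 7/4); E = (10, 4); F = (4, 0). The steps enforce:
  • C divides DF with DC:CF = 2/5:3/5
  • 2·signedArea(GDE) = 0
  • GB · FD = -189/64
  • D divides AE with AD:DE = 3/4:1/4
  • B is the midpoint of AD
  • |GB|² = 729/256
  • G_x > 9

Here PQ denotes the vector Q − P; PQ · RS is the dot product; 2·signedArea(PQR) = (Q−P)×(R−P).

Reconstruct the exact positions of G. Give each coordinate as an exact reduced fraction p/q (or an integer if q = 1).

G = (10, 1/16)

1. G_x = 10  [2·signedArea(GDE) = 0 ∩ GB · FD = -189/64]
2. G_y = 1/16  [2·signedArea(GDE) = 0 ∩ GB · FD = -189/64]
   → G = (10, 1/16)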